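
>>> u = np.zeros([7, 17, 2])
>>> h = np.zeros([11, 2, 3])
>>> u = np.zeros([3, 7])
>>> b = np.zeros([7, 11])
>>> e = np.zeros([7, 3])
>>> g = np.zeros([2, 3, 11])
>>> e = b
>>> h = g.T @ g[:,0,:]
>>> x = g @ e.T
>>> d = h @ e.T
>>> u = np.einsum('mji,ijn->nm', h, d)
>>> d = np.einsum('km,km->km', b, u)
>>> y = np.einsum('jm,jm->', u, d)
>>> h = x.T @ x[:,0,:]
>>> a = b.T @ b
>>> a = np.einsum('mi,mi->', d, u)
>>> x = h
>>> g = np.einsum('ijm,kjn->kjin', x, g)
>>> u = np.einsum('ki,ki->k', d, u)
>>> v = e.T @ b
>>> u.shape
(7,)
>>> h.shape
(7, 3, 7)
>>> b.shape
(7, 11)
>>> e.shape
(7, 11)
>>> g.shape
(2, 3, 7, 11)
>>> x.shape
(7, 3, 7)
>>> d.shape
(7, 11)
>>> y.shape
()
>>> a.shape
()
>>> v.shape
(11, 11)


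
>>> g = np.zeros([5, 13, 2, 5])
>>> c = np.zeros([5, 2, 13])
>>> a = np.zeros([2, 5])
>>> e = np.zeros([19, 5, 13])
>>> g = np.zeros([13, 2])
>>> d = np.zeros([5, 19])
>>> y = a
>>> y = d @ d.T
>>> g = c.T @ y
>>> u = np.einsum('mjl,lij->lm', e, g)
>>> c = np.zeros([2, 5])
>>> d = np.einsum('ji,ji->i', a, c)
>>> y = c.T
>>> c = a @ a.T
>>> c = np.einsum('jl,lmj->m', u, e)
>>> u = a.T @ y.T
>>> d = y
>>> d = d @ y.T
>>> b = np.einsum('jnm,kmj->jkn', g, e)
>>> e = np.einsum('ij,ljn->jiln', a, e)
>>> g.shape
(13, 2, 5)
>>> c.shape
(5,)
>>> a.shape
(2, 5)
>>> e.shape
(5, 2, 19, 13)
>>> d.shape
(5, 5)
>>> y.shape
(5, 2)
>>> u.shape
(5, 5)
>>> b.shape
(13, 19, 2)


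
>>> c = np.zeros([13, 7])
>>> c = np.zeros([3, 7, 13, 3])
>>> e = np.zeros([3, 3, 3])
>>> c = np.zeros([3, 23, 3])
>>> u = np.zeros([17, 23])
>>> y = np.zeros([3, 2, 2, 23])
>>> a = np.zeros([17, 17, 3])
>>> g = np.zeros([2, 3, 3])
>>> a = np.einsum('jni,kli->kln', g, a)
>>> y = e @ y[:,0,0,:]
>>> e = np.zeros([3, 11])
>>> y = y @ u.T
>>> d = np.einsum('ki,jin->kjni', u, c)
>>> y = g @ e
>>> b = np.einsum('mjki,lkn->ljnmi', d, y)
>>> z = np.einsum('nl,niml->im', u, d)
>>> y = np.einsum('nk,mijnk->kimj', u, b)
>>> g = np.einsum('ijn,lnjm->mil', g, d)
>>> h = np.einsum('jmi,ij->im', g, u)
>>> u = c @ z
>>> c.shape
(3, 23, 3)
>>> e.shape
(3, 11)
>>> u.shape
(3, 23, 3)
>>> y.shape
(23, 3, 2, 11)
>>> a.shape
(17, 17, 3)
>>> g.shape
(23, 2, 17)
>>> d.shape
(17, 3, 3, 23)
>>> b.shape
(2, 3, 11, 17, 23)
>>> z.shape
(3, 3)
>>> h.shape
(17, 2)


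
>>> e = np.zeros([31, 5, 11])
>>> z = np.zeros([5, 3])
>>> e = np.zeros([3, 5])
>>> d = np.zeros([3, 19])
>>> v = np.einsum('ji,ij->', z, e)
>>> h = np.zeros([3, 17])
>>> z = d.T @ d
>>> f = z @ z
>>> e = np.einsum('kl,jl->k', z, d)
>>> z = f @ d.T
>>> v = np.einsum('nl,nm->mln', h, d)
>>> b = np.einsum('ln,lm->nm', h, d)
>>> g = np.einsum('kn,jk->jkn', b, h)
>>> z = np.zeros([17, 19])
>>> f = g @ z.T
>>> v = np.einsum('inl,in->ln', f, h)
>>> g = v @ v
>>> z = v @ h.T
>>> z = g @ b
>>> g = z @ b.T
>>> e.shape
(19,)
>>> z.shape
(17, 19)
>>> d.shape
(3, 19)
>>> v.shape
(17, 17)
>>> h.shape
(3, 17)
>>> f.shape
(3, 17, 17)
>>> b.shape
(17, 19)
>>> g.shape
(17, 17)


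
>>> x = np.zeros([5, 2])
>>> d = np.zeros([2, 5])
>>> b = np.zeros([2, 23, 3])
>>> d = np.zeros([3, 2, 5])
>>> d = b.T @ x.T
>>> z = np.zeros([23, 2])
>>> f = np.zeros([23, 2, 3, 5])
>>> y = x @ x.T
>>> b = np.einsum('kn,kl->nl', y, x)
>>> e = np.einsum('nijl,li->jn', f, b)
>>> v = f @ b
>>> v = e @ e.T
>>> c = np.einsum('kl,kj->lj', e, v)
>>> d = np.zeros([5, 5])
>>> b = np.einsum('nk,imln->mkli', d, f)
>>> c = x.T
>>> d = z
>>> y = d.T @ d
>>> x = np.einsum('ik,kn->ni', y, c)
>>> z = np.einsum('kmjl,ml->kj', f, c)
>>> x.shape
(5, 2)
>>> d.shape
(23, 2)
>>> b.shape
(2, 5, 3, 23)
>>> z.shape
(23, 3)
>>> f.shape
(23, 2, 3, 5)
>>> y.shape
(2, 2)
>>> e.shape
(3, 23)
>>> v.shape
(3, 3)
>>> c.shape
(2, 5)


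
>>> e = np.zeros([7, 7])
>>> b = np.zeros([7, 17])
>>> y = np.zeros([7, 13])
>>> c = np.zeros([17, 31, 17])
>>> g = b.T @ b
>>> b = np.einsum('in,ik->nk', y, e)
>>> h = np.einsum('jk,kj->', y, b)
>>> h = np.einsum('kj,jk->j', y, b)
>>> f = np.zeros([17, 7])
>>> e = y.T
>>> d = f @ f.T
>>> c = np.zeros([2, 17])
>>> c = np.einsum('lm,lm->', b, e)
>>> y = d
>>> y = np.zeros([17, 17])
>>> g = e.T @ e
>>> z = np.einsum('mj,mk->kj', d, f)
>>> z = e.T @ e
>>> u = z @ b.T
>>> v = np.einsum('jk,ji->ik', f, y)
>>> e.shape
(13, 7)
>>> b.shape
(13, 7)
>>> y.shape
(17, 17)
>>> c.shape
()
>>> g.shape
(7, 7)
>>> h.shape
(13,)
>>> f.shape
(17, 7)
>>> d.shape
(17, 17)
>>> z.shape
(7, 7)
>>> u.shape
(7, 13)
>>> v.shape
(17, 7)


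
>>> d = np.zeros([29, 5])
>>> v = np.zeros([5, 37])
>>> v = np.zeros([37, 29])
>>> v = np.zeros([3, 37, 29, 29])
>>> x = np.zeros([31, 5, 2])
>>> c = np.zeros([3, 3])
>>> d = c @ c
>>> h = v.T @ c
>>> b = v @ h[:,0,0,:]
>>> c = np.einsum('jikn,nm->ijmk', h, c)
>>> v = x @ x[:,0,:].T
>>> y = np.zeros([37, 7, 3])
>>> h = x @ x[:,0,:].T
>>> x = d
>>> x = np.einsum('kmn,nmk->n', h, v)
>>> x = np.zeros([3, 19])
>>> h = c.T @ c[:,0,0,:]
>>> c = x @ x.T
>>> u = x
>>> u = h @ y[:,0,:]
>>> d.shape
(3, 3)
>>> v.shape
(31, 5, 31)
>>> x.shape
(3, 19)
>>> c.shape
(3, 3)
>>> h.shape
(37, 3, 29, 37)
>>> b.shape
(3, 37, 29, 3)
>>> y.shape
(37, 7, 3)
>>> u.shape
(37, 3, 29, 3)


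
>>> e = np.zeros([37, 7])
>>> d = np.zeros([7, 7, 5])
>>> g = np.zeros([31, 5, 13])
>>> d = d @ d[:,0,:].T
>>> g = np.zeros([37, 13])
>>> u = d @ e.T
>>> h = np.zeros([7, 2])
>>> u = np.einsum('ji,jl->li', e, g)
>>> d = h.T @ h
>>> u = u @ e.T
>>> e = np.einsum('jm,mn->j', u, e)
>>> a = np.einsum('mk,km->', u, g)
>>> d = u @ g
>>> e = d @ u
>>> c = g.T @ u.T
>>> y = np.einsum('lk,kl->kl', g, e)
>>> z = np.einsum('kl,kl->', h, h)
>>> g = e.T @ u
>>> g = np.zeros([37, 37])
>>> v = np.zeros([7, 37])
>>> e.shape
(13, 37)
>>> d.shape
(13, 13)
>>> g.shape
(37, 37)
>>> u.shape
(13, 37)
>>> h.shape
(7, 2)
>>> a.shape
()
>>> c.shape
(13, 13)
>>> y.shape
(13, 37)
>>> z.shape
()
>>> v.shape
(7, 37)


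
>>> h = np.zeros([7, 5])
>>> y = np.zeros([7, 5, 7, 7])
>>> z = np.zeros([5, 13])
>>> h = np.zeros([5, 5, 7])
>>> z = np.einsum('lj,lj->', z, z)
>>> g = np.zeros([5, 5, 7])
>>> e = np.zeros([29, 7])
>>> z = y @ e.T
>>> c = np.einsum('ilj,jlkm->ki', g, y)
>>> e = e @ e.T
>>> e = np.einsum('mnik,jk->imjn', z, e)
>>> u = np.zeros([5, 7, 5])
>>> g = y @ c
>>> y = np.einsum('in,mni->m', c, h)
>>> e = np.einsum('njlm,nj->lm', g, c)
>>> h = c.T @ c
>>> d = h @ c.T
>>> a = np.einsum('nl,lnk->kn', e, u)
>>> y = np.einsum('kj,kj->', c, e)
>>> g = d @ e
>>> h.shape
(5, 5)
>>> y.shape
()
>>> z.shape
(7, 5, 7, 29)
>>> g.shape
(5, 5)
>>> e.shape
(7, 5)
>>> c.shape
(7, 5)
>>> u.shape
(5, 7, 5)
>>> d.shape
(5, 7)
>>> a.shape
(5, 7)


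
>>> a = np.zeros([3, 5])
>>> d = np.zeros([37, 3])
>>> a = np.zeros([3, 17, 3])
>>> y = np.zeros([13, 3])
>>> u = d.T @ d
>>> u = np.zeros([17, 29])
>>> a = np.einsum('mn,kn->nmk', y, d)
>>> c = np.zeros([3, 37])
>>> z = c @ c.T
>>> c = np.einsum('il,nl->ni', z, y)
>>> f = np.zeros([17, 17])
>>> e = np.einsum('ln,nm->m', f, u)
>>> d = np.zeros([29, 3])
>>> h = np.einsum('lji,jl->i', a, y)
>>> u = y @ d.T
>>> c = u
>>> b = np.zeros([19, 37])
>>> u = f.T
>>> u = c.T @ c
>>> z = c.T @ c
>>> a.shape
(3, 13, 37)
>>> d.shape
(29, 3)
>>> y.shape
(13, 3)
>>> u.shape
(29, 29)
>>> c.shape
(13, 29)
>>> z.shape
(29, 29)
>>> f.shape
(17, 17)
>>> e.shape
(29,)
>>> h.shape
(37,)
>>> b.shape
(19, 37)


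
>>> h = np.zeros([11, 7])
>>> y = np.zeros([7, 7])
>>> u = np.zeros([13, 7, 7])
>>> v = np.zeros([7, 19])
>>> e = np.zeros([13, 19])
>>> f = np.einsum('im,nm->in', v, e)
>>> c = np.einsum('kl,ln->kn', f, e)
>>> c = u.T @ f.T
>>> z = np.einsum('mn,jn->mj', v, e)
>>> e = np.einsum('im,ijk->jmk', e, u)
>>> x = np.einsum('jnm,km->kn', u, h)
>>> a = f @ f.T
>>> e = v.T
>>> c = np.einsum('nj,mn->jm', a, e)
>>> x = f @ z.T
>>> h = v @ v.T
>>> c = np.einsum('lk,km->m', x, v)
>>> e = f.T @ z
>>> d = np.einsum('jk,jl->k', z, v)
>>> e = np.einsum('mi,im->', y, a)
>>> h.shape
(7, 7)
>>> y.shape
(7, 7)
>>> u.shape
(13, 7, 7)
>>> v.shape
(7, 19)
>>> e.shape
()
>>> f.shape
(7, 13)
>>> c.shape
(19,)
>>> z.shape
(7, 13)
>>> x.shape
(7, 7)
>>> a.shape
(7, 7)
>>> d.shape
(13,)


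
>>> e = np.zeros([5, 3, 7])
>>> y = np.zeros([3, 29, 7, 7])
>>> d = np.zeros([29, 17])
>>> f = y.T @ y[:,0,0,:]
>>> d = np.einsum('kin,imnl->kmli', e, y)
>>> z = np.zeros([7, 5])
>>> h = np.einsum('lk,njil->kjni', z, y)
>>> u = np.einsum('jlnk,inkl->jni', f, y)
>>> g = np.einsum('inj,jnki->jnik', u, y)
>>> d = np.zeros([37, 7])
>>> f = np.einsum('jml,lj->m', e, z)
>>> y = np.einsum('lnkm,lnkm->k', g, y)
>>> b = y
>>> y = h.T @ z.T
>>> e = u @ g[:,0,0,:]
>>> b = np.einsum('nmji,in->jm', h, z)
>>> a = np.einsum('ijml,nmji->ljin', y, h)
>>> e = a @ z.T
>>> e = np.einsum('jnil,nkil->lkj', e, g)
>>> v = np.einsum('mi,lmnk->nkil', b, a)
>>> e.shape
(7, 29, 7)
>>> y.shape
(7, 3, 29, 7)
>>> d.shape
(37, 7)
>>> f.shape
(3,)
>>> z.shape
(7, 5)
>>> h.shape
(5, 29, 3, 7)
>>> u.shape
(7, 29, 3)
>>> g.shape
(3, 29, 7, 7)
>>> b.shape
(3, 29)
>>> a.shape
(7, 3, 7, 5)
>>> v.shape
(7, 5, 29, 7)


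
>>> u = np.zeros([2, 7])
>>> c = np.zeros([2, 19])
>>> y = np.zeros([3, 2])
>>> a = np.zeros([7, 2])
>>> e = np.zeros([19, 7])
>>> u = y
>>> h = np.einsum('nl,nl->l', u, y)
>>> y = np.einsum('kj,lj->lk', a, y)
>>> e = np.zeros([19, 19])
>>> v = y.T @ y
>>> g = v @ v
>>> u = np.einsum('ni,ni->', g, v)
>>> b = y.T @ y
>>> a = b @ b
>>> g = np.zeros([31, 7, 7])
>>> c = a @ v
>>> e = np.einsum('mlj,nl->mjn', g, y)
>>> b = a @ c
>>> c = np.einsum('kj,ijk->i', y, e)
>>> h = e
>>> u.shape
()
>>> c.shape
(31,)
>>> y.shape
(3, 7)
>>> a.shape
(7, 7)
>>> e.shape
(31, 7, 3)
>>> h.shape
(31, 7, 3)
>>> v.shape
(7, 7)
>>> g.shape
(31, 7, 7)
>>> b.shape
(7, 7)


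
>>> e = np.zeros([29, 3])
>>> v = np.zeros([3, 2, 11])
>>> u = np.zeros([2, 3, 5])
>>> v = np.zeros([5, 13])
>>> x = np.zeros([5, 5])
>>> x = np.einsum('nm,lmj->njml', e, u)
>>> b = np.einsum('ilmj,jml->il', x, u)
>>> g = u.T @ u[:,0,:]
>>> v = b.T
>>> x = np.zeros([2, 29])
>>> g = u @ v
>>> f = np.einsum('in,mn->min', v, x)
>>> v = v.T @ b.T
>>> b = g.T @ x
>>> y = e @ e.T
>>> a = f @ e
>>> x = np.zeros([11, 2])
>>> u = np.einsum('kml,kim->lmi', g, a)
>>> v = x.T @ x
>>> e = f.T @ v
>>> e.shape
(29, 5, 2)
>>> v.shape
(2, 2)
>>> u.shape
(29, 3, 5)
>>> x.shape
(11, 2)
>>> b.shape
(29, 3, 29)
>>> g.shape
(2, 3, 29)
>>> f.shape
(2, 5, 29)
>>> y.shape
(29, 29)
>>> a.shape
(2, 5, 3)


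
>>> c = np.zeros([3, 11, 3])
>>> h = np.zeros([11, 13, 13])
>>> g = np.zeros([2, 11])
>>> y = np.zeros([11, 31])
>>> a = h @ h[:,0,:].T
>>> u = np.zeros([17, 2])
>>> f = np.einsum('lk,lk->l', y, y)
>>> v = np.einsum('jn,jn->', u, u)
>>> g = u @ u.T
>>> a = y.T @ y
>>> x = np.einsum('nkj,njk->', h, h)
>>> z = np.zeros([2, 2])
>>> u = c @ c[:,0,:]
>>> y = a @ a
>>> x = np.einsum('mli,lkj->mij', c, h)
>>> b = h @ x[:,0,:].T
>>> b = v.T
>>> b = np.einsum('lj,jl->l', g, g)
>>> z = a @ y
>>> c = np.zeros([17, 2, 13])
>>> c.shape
(17, 2, 13)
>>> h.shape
(11, 13, 13)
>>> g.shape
(17, 17)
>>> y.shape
(31, 31)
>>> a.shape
(31, 31)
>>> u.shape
(3, 11, 3)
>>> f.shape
(11,)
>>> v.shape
()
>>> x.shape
(3, 3, 13)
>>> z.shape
(31, 31)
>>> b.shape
(17,)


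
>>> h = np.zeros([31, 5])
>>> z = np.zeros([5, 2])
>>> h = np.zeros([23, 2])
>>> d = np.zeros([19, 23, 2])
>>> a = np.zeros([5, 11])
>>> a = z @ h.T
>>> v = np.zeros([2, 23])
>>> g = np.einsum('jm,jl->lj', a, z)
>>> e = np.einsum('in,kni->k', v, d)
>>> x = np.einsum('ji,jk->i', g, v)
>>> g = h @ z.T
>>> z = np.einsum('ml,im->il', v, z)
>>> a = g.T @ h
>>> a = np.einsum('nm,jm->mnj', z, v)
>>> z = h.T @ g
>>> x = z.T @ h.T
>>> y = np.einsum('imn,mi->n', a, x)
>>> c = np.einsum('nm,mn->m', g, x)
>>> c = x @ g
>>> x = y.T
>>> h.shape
(23, 2)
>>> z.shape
(2, 5)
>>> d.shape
(19, 23, 2)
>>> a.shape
(23, 5, 2)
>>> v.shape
(2, 23)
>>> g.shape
(23, 5)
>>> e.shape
(19,)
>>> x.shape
(2,)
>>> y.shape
(2,)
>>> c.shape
(5, 5)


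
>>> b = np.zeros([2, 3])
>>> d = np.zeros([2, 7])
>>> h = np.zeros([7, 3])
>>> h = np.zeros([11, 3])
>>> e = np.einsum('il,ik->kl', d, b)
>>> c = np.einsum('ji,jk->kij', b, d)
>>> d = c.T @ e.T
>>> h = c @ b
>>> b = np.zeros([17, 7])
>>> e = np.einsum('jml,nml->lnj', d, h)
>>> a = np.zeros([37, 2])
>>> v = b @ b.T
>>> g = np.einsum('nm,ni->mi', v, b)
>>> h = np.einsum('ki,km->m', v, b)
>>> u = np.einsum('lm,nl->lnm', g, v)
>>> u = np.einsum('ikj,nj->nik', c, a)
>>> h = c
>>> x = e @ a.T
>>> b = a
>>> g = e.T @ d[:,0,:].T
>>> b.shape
(37, 2)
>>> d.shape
(2, 3, 3)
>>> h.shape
(7, 3, 2)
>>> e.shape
(3, 7, 2)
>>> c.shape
(7, 3, 2)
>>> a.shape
(37, 2)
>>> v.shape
(17, 17)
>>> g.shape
(2, 7, 2)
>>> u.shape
(37, 7, 3)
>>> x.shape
(3, 7, 37)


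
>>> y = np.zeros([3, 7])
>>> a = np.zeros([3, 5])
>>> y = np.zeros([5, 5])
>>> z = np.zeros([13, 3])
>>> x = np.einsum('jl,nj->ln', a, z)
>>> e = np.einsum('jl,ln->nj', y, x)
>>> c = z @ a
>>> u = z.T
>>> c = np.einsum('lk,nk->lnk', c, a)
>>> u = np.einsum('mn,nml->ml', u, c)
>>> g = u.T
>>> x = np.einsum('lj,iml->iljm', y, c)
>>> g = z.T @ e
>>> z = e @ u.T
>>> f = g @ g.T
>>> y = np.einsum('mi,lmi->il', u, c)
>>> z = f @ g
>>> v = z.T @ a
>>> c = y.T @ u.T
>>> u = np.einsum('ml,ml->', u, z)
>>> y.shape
(5, 13)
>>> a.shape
(3, 5)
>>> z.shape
(3, 5)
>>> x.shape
(13, 5, 5, 3)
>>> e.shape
(13, 5)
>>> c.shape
(13, 3)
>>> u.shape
()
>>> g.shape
(3, 5)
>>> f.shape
(3, 3)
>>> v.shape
(5, 5)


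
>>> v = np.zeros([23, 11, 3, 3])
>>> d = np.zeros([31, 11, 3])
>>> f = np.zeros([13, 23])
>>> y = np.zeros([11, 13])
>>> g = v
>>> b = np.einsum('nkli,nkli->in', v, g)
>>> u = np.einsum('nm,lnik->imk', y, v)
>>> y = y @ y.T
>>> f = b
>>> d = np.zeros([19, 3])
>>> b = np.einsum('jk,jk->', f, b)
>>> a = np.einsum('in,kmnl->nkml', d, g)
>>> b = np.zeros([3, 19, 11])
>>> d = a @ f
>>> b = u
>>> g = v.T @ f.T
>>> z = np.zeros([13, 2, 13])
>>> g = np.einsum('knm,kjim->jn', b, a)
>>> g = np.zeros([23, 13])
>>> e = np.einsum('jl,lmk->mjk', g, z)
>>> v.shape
(23, 11, 3, 3)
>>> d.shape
(3, 23, 11, 23)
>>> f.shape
(3, 23)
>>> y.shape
(11, 11)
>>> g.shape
(23, 13)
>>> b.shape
(3, 13, 3)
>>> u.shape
(3, 13, 3)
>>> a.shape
(3, 23, 11, 3)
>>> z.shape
(13, 2, 13)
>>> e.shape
(2, 23, 13)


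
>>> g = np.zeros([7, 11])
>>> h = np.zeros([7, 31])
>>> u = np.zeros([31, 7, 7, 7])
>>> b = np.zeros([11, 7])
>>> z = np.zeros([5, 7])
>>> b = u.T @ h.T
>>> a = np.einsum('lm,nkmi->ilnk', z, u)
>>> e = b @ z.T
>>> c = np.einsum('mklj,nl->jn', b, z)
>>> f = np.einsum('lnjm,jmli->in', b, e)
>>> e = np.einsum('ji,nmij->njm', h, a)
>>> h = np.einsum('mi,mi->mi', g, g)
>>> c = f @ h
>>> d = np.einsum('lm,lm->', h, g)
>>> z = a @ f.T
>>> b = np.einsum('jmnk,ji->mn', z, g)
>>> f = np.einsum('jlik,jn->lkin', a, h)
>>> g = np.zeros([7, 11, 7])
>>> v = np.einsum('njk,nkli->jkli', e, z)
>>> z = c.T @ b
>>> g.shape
(7, 11, 7)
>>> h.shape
(7, 11)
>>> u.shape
(31, 7, 7, 7)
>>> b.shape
(5, 31)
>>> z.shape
(11, 31)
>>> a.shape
(7, 5, 31, 7)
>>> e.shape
(7, 7, 5)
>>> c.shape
(5, 11)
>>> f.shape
(5, 7, 31, 11)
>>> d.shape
()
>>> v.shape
(7, 5, 31, 5)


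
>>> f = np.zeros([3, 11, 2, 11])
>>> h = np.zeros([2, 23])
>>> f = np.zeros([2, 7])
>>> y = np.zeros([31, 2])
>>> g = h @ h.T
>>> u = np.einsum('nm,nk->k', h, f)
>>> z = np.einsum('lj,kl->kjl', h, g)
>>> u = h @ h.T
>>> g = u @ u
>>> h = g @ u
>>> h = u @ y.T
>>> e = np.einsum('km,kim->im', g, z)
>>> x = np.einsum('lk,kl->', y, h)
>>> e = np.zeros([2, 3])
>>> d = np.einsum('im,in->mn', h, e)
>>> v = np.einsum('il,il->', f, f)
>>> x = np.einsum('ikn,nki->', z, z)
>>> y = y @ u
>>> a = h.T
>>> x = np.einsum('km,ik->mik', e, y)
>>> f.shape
(2, 7)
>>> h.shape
(2, 31)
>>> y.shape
(31, 2)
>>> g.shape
(2, 2)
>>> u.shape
(2, 2)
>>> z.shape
(2, 23, 2)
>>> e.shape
(2, 3)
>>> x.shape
(3, 31, 2)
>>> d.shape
(31, 3)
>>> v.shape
()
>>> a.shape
(31, 2)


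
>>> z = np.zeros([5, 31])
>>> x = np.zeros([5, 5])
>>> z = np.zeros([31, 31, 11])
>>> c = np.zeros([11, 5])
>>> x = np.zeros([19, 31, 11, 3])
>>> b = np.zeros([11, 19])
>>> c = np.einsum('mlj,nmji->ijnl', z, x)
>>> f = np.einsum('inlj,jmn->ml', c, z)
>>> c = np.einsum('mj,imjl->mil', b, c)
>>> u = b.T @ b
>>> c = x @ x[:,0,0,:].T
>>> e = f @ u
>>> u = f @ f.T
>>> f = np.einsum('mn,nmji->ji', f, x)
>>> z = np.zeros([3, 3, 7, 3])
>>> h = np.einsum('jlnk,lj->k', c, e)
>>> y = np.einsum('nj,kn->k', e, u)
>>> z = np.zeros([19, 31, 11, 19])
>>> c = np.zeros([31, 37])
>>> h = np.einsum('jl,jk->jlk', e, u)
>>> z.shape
(19, 31, 11, 19)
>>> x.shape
(19, 31, 11, 3)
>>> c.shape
(31, 37)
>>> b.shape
(11, 19)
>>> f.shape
(11, 3)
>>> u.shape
(31, 31)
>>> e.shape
(31, 19)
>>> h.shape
(31, 19, 31)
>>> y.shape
(31,)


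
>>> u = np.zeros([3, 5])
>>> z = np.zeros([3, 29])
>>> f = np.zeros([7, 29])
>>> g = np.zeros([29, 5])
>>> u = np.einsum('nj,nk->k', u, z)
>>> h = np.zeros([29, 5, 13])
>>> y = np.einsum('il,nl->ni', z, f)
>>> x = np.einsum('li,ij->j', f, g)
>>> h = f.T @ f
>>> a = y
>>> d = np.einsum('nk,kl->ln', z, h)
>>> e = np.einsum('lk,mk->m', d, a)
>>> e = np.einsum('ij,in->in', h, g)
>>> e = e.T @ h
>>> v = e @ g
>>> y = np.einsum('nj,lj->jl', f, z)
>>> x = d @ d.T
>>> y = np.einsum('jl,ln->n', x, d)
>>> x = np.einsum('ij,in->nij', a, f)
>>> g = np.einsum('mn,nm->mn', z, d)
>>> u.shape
(29,)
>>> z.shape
(3, 29)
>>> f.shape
(7, 29)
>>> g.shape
(3, 29)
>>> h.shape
(29, 29)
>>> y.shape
(3,)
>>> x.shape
(29, 7, 3)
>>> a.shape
(7, 3)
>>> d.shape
(29, 3)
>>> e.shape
(5, 29)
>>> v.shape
(5, 5)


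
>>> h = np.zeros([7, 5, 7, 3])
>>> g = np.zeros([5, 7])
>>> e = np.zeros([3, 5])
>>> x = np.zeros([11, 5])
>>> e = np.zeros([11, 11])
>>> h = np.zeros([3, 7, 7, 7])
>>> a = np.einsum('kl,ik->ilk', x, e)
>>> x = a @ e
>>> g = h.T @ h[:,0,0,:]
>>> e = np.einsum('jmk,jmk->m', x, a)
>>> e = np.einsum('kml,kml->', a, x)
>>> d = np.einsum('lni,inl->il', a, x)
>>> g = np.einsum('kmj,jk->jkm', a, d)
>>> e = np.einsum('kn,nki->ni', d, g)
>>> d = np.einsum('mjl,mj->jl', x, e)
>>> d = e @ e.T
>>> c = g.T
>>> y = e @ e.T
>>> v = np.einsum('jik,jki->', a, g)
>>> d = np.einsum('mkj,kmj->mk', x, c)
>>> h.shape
(3, 7, 7, 7)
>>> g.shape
(11, 11, 5)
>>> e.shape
(11, 5)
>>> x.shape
(11, 5, 11)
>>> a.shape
(11, 5, 11)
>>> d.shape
(11, 5)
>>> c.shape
(5, 11, 11)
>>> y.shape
(11, 11)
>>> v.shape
()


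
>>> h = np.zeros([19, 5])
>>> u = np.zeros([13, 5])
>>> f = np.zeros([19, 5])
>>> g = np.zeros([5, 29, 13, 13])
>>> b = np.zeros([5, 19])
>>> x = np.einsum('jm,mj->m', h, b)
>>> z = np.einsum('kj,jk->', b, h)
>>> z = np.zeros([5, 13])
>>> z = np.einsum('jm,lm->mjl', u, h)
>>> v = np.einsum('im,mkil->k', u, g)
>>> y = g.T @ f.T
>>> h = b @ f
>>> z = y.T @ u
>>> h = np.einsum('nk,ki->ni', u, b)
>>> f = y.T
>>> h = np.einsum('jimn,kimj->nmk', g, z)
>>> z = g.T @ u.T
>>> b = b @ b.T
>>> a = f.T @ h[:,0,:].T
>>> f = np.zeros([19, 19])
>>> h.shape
(13, 13, 19)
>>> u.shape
(13, 5)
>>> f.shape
(19, 19)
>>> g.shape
(5, 29, 13, 13)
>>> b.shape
(5, 5)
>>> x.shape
(5,)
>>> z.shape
(13, 13, 29, 13)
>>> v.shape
(29,)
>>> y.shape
(13, 13, 29, 19)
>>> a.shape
(13, 13, 29, 13)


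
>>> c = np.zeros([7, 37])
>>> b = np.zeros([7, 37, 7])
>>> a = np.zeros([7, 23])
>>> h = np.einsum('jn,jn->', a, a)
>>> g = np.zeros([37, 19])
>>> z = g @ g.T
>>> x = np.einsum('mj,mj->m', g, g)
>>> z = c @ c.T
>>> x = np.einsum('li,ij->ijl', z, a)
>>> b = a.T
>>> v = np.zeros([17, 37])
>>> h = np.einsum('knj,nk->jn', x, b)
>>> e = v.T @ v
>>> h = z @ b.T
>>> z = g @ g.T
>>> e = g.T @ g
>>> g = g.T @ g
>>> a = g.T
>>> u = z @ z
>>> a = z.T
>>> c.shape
(7, 37)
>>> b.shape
(23, 7)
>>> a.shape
(37, 37)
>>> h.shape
(7, 23)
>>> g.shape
(19, 19)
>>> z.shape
(37, 37)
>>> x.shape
(7, 23, 7)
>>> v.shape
(17, 37)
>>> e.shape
(19, 19)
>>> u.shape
(37, 37)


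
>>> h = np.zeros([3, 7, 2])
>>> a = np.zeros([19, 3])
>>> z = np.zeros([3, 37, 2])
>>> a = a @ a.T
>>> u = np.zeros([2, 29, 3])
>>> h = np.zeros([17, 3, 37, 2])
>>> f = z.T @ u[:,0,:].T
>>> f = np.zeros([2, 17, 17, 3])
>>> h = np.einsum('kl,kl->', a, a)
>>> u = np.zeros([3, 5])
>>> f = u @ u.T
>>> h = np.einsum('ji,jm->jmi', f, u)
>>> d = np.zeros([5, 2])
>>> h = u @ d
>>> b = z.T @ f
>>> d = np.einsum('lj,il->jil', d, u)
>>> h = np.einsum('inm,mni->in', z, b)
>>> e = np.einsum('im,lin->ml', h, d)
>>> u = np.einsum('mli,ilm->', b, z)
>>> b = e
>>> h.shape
(3, 37)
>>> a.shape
(19, 19)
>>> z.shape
(3, 37, 2)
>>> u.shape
()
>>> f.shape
(3, 3)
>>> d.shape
(2, 3, 5)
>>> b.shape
(37, 2)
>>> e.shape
(37, 2)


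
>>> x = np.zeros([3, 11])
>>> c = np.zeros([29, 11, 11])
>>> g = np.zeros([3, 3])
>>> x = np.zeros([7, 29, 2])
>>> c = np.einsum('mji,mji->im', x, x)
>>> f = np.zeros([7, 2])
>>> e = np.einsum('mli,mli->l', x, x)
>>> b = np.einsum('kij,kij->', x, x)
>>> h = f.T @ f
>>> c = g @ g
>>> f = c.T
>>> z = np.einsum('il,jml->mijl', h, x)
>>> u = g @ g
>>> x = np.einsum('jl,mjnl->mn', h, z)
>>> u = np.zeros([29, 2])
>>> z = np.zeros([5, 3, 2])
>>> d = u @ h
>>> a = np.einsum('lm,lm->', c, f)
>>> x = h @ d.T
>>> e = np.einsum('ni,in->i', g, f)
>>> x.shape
(2, 29)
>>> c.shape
(3, 3)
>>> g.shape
(3, 3)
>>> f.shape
(3, 3)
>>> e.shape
(3,)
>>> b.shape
()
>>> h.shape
(2, 2)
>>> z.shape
(5, 3, 2)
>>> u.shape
(29, 2)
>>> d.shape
(29, 2)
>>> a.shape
()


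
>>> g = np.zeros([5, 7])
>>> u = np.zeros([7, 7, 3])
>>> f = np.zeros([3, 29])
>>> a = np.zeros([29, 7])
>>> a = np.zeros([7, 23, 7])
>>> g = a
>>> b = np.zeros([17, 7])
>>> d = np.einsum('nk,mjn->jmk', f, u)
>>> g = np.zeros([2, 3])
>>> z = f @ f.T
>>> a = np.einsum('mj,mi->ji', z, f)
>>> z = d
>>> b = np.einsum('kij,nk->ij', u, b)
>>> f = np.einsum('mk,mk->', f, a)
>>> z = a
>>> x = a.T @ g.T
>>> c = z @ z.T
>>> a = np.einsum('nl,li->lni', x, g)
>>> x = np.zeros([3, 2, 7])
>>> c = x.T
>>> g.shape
(2, 3)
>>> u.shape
(7, 7, 3)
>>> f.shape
()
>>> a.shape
(2, 29, 3)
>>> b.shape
(7, 3)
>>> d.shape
(7, 7, 29)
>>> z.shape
(3, 29)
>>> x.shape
(3, 2, 7)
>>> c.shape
(7, 2, 3)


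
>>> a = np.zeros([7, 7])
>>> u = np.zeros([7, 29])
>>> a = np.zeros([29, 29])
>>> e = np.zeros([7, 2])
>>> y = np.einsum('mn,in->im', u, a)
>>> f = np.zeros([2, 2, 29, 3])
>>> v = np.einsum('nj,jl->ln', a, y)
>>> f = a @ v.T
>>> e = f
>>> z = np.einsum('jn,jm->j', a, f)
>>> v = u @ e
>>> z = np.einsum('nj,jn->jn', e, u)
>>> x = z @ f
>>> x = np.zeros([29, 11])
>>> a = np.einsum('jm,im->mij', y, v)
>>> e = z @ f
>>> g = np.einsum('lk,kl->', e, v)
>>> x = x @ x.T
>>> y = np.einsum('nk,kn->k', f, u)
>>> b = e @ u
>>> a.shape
(7, 7, 29)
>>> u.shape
(7, 29)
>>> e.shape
(7, 7)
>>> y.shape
(7,)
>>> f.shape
(29, 7)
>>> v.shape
(7, 7)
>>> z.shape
(7, 29)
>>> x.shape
(29, 29)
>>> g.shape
()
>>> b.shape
(7, 29)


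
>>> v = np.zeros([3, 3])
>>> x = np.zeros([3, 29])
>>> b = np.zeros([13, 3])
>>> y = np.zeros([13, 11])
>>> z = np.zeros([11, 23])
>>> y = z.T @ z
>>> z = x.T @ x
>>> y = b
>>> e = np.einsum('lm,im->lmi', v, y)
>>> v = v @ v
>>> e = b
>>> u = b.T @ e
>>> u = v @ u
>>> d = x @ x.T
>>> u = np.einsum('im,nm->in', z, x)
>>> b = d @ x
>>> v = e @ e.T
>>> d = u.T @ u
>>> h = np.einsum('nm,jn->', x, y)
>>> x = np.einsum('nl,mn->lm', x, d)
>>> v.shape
(13, 13)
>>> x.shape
(29, 3)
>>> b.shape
(3, 29)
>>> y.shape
(13, 3)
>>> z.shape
(29, 29)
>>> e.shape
(13, 3)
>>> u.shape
(29, 3)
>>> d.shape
(3, 3)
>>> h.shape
()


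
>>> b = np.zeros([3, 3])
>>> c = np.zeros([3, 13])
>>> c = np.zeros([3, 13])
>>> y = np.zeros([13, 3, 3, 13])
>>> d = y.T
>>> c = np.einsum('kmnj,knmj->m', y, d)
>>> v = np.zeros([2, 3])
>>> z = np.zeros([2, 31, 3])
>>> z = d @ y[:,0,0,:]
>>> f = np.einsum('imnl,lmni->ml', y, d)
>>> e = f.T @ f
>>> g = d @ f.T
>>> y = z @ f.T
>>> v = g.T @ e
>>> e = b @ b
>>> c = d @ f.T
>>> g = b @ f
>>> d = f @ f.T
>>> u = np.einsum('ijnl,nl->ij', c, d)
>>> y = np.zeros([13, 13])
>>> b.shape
(3, 3)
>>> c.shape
(13, 3, 3, 3)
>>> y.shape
(13, 13)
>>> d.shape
(3, 3)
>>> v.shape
(3, 3, 3, 13)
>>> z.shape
(13, 3, 3, 13)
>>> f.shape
(3, 13)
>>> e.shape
(3, 3)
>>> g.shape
(3, 13)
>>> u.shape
(13, 3)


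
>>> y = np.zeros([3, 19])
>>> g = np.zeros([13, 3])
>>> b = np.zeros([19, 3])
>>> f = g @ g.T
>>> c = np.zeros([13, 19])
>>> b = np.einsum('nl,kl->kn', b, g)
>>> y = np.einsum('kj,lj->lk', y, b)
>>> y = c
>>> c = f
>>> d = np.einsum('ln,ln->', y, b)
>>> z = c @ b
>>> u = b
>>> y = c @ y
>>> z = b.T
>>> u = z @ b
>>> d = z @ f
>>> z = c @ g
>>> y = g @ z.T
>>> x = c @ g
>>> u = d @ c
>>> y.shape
(13, 13)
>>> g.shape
(13, 3)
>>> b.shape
(13, 19)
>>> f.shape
(13, 13)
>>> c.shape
(13, 13)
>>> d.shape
(19, 13)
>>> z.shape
(13, 3)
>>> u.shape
(19, 13)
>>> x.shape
(13, 3)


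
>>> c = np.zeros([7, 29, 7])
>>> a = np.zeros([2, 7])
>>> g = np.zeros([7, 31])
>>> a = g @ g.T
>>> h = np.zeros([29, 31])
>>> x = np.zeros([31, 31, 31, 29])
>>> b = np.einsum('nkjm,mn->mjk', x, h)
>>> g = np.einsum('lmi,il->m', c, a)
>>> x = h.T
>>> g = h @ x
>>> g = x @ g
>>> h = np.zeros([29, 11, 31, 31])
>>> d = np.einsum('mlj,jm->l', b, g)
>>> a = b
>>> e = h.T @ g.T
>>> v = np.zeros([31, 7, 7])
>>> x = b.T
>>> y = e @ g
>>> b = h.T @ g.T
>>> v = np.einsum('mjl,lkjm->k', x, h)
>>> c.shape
(7, 29, 7)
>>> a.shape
(29, 31, 31)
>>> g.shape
(31, 29)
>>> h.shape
(29, 11, 31, 31)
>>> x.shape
(31, 31, 29)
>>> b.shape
(31, 31, 11, 31)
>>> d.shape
(31,)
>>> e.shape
(31, 31, 11, 31)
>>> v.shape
(11,)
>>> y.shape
(31, 31, 11, 29)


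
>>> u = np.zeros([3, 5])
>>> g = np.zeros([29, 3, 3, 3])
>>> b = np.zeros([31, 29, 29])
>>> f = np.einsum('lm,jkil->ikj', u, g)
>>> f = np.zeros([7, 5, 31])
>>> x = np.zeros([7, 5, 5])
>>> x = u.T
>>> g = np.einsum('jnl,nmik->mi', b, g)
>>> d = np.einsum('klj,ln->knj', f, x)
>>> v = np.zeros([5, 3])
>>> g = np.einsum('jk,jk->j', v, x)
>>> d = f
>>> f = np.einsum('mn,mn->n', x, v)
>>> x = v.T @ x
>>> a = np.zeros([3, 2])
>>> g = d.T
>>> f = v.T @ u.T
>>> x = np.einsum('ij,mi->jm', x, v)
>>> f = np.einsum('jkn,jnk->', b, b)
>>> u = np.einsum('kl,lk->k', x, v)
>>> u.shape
(3,)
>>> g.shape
(31, 5, 7)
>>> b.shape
(31, 29, 29)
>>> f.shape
()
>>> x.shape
(3, 5)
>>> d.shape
(7, 5, 31)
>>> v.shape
(5, 3)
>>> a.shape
(3, 2)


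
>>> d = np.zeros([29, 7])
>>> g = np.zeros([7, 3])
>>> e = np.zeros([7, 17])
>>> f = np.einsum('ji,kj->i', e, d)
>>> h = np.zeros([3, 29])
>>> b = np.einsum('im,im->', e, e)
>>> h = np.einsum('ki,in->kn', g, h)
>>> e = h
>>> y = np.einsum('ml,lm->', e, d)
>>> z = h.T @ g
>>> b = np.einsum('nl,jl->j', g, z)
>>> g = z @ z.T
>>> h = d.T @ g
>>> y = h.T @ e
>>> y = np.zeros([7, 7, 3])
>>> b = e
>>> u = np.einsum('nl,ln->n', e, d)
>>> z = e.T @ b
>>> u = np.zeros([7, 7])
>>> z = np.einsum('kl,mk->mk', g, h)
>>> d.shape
(29, 7)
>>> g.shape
(29, 29)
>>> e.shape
(7, 29)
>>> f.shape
(17,)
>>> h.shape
(7, 29)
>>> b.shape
(7, 29)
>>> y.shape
(7, 7, 3)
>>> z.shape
(7, 29)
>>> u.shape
(7, 7)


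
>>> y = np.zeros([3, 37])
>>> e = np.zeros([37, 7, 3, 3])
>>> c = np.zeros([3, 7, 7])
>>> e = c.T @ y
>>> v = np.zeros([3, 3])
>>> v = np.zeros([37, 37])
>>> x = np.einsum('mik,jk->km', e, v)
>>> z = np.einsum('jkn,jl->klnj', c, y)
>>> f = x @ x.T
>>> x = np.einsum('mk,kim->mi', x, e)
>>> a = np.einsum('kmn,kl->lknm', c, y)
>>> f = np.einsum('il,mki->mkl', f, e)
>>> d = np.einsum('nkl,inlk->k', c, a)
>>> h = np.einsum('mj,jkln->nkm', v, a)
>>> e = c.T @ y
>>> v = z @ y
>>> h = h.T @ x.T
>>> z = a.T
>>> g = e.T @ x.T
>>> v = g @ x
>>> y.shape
(3, 37)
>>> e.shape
(7, 7, 37)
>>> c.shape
(3, 7, 7)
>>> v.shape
(37, 7, 7)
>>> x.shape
(37, 7)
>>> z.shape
(7, 7, 3, 37)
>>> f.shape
(7, 7, 37)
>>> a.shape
(37, 3, 7, 7)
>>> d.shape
(7,)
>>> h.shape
(37, 3, 37)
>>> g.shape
(37, 7, 37)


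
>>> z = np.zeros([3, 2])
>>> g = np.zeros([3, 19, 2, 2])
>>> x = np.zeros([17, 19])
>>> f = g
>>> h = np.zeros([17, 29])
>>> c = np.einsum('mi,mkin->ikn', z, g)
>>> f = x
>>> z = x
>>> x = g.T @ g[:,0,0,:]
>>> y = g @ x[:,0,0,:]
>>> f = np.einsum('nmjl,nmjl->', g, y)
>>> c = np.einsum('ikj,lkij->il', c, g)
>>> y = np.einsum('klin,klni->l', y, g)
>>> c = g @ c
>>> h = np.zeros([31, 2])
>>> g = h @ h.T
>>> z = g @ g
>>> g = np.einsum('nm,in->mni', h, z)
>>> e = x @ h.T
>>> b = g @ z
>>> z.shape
(31, 31)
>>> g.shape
(2, 31, 31)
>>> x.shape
(2, 2, 19, 2)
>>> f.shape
()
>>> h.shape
(31, 2)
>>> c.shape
(3, 19, 2, 3)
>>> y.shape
(19,)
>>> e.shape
(2, 2, 19, 31)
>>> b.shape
(2, 31, 31)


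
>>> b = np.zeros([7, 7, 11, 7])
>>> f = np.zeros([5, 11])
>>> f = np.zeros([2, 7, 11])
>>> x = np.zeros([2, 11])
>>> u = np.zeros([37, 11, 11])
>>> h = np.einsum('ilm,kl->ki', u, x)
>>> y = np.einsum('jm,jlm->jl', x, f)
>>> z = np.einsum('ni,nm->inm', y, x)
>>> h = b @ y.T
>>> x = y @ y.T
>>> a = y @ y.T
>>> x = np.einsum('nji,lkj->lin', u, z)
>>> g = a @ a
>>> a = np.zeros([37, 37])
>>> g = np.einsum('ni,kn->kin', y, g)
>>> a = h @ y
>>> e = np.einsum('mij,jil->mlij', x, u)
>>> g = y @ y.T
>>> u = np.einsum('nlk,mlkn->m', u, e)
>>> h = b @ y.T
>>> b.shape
(7, 7, 11, 7)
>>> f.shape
(2, 7, 11)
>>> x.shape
(7, 11, 37)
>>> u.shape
(7,)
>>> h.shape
(7, 7, 11, 2)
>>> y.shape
(2, 7)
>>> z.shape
(7, 2, 11)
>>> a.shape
(7, 7, 11, 7)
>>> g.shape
(2, 2)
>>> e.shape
(7, 11, 11, 37)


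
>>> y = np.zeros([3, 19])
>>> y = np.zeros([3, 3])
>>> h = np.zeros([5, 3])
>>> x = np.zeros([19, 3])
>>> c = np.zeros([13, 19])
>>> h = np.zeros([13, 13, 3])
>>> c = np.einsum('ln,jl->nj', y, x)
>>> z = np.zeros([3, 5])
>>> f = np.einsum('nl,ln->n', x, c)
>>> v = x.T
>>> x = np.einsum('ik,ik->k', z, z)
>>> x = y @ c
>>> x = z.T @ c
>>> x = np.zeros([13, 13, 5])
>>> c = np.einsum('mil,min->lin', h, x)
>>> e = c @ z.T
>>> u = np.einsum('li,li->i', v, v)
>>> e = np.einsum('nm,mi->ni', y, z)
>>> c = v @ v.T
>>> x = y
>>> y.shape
(3, 3)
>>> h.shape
(13, 13, 3)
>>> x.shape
(3, 3)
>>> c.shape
(3, 3)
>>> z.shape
(3, 5)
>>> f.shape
(19,)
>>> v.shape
(3, 19)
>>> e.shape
(3, 5)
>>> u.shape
(19,)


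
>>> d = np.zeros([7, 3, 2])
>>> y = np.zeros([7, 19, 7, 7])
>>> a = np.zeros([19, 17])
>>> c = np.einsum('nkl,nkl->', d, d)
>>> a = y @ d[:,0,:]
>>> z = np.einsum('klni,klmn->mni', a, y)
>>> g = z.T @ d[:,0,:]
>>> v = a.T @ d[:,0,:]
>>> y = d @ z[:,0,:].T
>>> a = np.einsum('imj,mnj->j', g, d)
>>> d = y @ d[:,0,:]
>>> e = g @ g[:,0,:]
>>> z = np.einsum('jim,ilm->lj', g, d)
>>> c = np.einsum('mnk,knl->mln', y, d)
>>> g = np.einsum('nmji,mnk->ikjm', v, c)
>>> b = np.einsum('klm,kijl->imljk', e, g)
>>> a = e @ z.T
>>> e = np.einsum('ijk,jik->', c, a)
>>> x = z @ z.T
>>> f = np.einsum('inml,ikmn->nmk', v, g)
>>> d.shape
(7, 3, 2)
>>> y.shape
(7, 3, 7)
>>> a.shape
(2, 7, 3)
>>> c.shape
(7, 2, 3)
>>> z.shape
(3, 2)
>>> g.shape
(2, 3, 19, 7)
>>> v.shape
(2, 7, 19, 2)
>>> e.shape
()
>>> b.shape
(3, 2, 7, 19, 2)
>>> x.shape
(3, 3)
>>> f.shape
(7, 19, 3)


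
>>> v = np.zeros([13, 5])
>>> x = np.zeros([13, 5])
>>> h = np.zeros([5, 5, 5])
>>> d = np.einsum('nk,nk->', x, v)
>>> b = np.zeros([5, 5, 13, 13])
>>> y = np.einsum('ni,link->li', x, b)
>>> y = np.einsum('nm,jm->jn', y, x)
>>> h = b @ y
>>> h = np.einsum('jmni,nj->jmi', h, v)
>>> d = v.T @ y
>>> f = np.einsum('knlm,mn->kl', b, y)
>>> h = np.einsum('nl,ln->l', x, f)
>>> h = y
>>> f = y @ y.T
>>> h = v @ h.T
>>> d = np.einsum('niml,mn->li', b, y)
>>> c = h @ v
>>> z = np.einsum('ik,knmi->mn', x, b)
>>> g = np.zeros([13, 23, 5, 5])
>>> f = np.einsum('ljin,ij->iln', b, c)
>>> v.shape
(13, 5)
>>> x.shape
(13, 5)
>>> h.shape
(13, 13)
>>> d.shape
(13, 5)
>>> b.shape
(5, 5, 13, 13)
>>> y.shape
(13, 5)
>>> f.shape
(13, 5, 13)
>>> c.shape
(13, 5)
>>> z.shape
(13, 5)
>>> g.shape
(13, 23, 5, 5)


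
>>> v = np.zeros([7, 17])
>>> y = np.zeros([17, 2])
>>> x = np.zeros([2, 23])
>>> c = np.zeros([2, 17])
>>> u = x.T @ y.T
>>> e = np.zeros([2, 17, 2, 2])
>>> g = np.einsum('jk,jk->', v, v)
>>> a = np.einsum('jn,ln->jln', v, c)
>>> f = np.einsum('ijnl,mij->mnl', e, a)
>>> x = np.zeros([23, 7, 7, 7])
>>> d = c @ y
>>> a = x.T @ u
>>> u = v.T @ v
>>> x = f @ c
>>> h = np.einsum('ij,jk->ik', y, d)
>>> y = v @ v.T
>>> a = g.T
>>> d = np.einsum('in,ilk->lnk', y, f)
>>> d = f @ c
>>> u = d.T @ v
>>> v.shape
(7, 17)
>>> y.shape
(7, 7)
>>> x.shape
(7, 2, 17)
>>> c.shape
(2, 17)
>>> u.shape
(17, 2, 17)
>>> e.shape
(2, 17, 2, 2)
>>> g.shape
()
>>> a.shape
()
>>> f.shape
(7, 2, 2)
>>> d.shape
(7, 2, 17)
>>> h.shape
(17, 2)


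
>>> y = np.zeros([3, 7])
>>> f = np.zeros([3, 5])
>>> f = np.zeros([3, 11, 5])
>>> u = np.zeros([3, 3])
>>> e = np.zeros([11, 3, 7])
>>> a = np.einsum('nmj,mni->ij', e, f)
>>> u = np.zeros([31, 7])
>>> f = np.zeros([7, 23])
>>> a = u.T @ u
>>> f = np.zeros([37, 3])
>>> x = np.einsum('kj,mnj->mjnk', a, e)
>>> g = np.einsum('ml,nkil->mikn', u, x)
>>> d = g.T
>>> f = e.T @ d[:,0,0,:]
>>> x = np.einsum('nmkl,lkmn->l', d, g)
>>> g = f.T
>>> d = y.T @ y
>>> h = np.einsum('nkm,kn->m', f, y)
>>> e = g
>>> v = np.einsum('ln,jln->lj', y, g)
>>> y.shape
(3, 7)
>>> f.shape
(7, 3, 31)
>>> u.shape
(31, 7)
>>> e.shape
(31, 3, 7)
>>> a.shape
(7, 7)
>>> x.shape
(31,)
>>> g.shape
(31, 3, 7)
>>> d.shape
(7, 7)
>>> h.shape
(31,)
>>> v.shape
(3, 31)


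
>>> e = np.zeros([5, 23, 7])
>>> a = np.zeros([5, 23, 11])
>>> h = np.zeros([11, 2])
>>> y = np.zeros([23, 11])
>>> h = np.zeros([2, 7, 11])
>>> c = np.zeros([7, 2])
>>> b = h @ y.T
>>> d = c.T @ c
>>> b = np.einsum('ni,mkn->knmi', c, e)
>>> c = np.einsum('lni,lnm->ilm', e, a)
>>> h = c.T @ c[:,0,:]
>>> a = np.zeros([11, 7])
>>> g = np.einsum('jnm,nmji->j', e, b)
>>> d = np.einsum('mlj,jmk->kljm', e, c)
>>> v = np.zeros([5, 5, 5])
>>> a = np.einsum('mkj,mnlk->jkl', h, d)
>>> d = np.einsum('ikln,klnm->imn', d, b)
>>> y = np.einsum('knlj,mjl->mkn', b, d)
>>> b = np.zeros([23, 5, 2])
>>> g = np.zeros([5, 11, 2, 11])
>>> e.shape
(5, 23, 7)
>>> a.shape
(11, 5, 7)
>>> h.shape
(11, 5, 11)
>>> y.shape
(11, 23, 7)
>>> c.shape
(7, 5, 11)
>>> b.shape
(23, 5, 2)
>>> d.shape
(11, 2, 5)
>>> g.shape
(5, 11, 2, 11)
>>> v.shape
(5, 5, 5)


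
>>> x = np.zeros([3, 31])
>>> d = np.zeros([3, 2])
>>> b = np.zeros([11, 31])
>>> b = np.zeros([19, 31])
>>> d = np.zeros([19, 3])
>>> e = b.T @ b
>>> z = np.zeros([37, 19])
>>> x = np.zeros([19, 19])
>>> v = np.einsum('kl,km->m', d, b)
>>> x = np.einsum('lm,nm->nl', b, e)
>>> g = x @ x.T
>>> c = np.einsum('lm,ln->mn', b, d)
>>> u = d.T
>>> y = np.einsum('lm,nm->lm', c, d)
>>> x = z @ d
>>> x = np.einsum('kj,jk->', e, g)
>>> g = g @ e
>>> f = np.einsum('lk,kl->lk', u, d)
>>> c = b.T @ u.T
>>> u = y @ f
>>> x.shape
()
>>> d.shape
(19, 3)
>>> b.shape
(19, 31)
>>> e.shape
(31, 31)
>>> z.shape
(37, 19)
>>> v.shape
(31,)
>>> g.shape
(31, 31)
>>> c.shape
(31, 3)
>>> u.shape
(31, 19)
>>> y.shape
(31, 3)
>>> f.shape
(3, 19)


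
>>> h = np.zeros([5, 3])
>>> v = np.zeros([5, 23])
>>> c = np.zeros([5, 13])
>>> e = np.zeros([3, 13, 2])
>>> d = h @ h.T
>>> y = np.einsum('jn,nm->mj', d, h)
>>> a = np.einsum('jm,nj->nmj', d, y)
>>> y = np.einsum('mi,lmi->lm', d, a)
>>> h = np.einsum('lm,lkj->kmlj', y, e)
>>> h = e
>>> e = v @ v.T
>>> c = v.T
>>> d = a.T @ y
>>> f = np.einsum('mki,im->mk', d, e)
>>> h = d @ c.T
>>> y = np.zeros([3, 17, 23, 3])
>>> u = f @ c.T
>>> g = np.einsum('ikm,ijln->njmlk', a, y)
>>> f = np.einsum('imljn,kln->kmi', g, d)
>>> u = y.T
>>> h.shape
(5, 5, 23)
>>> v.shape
(5, 23)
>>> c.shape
(23, 5)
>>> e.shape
(5, 5)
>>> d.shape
(5, 5, 5)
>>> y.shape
(3, 17, 23, 3)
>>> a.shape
(3, 5, 5)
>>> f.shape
(5, 17, 3)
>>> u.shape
(3, 23, 17, 3)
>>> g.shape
(3, 17, 5, 23, 5)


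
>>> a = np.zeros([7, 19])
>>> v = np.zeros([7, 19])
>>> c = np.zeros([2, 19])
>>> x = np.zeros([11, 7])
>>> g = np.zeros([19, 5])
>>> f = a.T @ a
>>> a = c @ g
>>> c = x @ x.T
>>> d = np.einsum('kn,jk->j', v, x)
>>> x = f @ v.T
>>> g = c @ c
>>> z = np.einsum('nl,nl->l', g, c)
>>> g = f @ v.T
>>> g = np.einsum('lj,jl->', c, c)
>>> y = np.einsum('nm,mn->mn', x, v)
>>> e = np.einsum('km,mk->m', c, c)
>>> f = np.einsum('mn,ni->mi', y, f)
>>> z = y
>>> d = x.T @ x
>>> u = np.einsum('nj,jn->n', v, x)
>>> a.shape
(2, 5)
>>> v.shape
(7, 19)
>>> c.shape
(11, 11)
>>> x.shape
(19, 7)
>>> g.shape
()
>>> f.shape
(7, 19)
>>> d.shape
(7, 7)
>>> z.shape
(7, 19)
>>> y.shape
(7, 19)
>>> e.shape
(11,)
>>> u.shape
(7,)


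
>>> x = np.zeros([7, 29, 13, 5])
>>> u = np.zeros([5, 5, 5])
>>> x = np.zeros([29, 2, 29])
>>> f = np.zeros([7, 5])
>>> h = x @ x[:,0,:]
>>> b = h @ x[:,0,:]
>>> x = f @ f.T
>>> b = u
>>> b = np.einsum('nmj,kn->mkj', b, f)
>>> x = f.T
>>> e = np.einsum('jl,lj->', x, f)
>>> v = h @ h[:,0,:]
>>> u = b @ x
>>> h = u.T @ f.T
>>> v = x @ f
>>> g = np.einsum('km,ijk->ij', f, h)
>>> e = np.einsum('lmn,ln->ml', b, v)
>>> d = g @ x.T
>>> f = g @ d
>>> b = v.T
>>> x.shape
(5, 7)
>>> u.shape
(5, 7, 7)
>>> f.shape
(7, 5)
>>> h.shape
(7, 7, 7)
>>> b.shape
(5, 5)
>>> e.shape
(7, 5)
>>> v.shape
(5, 5)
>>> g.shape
(7, 7)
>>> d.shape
(7, 5)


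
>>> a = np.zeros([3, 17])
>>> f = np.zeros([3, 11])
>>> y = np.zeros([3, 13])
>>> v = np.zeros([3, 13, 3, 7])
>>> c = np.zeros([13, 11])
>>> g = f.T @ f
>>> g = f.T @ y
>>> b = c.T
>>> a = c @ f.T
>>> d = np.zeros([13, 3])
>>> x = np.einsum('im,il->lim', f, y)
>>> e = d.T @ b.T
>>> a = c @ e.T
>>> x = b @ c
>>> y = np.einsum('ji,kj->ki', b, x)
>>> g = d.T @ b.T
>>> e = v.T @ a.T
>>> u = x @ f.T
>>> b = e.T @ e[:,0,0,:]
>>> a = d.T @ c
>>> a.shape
(3, 11)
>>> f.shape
(3, 11)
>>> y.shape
(11, 13)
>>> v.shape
(3, 13, 3, 7)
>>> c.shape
(13, 11)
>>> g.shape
(3, 11)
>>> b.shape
(13, 13, 3, 13)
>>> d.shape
(13, 3)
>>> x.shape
(11, 11)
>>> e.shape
(7, 3, 13, 13)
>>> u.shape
(11, 3)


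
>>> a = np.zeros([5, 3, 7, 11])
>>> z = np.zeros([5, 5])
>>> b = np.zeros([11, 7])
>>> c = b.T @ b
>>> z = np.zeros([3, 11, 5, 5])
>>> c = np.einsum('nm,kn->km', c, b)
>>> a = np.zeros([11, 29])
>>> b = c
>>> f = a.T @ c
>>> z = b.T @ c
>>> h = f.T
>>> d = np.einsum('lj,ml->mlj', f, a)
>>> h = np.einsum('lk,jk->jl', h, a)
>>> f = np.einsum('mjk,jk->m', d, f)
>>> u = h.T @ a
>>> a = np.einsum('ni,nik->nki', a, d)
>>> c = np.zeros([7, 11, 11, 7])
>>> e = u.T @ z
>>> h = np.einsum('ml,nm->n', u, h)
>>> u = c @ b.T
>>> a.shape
(11, 7, 29)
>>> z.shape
(7, 7)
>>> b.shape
(11, 7)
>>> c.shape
(7, 11, 11, 7)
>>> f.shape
(11,)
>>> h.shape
(11,)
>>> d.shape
(11, 29, 7)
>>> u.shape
(7, 11, 11, 11)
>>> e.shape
(29, 7)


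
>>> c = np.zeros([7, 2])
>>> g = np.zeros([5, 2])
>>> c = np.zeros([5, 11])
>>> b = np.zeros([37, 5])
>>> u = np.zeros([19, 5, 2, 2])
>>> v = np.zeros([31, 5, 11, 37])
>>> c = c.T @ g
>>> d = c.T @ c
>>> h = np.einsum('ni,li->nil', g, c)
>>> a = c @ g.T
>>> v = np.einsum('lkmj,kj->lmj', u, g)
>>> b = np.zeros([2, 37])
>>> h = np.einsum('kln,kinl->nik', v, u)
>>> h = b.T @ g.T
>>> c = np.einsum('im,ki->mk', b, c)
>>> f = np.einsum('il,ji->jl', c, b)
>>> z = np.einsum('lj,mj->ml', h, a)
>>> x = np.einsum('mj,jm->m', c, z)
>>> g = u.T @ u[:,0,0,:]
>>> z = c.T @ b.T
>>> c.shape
(37, 11)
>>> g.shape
(2, 2, 5, 2)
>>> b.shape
(2, 37)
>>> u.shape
(19, 5, 2, 2)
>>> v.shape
(19, 2, 2)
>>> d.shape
(2, 2)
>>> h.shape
(37, 5)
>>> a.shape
(11, 5)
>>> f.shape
(2, 11)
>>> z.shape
(11, 2)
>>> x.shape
(37,)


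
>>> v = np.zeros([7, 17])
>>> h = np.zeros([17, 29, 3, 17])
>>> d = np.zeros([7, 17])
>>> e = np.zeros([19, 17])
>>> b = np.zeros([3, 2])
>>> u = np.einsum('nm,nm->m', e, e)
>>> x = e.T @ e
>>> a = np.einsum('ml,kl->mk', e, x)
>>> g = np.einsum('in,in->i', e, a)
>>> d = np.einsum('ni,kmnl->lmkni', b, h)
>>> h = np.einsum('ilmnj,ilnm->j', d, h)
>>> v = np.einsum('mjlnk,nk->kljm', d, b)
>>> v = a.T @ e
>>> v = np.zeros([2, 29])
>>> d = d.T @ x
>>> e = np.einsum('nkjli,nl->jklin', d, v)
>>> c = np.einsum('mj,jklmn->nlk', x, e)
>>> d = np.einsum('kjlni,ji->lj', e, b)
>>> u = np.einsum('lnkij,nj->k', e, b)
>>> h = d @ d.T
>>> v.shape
(2, 29)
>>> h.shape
(29, 29)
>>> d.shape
(29, 3)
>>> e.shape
(17, 3, 29, 17, 2)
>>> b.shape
(3, 2)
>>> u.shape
(29,)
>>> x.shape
(17, 17)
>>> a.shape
(19, 17)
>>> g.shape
(19,)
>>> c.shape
(2, 29, 3)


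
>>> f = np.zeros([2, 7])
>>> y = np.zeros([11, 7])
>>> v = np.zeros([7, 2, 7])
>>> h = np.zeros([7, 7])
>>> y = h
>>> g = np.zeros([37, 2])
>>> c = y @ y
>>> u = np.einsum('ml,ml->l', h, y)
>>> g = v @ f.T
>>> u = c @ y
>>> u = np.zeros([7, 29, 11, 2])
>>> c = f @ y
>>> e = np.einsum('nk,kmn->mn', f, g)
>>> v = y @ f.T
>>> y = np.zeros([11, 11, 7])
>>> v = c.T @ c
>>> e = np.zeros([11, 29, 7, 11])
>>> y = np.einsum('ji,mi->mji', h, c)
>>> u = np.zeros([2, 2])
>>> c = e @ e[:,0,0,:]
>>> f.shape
(2, 7)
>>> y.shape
(2, 7, 7)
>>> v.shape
(7, 7)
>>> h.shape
(7, 7)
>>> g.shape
(7, 2, 2)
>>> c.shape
(11, 29, 7, 11)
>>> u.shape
(2, 2)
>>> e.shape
(11, 29, 7, 11)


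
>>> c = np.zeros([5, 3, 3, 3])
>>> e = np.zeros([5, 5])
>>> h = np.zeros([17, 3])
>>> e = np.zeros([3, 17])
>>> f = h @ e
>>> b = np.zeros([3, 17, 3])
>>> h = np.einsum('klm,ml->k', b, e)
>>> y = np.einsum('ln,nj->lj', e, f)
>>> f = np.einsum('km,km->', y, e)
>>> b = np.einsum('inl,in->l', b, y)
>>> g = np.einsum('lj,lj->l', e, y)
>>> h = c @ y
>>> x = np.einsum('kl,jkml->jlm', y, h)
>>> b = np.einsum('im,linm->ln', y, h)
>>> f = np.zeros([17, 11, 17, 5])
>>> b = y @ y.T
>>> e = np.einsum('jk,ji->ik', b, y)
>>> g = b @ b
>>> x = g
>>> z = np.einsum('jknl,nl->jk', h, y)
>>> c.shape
(5, 3, 3, 3)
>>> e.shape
(17, 3)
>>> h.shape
(5, 3, 3, 17)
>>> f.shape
(17, 11, 17, 5)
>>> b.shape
(3, 3)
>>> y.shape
(3, 17)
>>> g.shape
(3, 3)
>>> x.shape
(3, 3)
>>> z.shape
(5, 3)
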